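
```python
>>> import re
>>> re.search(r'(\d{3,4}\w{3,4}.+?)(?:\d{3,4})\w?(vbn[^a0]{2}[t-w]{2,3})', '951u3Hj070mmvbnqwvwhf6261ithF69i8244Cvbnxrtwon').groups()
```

('951u3Hj070mmvbnqwvwhf6261ithF69i', 'vbnxrtw')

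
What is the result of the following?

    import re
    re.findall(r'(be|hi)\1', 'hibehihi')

['hi']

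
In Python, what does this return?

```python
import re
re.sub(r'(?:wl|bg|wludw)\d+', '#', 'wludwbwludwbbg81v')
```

'wludwbwludwb#v'

Matches: at [12:16] → 'bg81'.
Every occurrence is swapped for '#'.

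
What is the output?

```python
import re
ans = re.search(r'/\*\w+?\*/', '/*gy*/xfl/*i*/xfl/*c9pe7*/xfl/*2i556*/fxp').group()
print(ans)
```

/*gy*/

The match spans [0:6] → '/*gy*/'.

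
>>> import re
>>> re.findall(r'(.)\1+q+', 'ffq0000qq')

['f', '0']

`\1` is not a pattern — it's the concrete string captured by group 1, re-applied verbatim.
With a single group, `findall` returns only what that group captured — 2 items.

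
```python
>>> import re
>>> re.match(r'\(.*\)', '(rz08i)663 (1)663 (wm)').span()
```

(0, 22)

With `match`, the pattern is implicitly anchored at the beginning.
The match spans [0:22] → '(rz08i)663 (1)663 (wm)'.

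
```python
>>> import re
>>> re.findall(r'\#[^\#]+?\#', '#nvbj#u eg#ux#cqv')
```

['#nvbj#', '#ux#']

No capturing groups, so `findall` returns the 2 full match strings.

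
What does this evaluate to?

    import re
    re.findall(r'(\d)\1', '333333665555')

['3', '3', '3', '6', '5', '5']

`\1` has to match the exact text group 1 already captured.
Walking the string: at [0:2] match '33', group 1 = '3'; at [2:4] match '33', group 1 = '3'; at [4:6] match '33', group 1 = '3'; at [6:8] match '66', group 1 = '6'; at [8:10] match '55', group 1 = '5'; ….
With a single group, `findall` returns only what that group captured — 6 items.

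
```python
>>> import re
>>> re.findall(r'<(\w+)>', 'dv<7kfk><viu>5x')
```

Walking the string: at [2:8] match '<7kfk>', group 1 = '7kfk'; at [8:13] match '<viu>', group 1 = 'viu'.
`findall` collects group 1 from each match (2 total).

['7kfk', 'viu']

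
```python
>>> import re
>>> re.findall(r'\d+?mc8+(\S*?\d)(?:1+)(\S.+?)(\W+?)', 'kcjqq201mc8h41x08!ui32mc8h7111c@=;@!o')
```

A non-greedy quantifier consumes as few characters as it can — just enough that the remainder of the pattern still matches from where it stops; whatever follows it matches normally.
3 groups means each result is a tuple of 3 captured strings — 2 here.

[('h4', 'x08', '!'), ('h7', 'c@', '=')]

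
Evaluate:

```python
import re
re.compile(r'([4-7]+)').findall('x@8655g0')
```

['655']

Pattern: one or more of a character in [4-7] (captured).
Matches: at [3:6] match '655', group 1 = '655'.
`findall` collects group 1 from the one match (1 total).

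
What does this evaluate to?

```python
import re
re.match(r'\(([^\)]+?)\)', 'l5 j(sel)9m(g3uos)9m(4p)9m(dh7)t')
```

None

With `match`, the pattern is implicitly anchored at the beginning.
Here the pattern fails at index 0, so the call returns None.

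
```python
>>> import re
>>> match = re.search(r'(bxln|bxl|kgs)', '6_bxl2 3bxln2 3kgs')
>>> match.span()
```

`re.search` tries every starting position until one works.
The match spans [2:5] → 'bxl'.
Captured: group 1 = 'bxl'.

(2, 5)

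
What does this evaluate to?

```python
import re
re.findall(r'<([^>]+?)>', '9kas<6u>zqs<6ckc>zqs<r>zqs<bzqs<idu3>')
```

['6u', '6ckc', 'r', 'bzqs<idu3']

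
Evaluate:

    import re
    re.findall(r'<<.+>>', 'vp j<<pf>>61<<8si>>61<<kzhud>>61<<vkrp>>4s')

No capturing groups, so `findall` returns the 1 full match string.

['<<pf>>61<<8si>>61<<kzhud>>61<<vkrp>>']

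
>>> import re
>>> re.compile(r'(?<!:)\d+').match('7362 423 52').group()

'7362'

A negative assertion filters positions out without eating any characters.
`re.match` won't scan ahead — the pattern has to work from the very first character.
The match spans [0:4] → '7362'.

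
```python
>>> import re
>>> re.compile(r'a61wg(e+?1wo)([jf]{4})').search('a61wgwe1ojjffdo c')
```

The pattern matches the literal 'a61', then the literal 'wg'; then one or more of the literal 'e' (lazy), then the literal '1wo' (captured); then exactly 4 of one of [jf] (captured).
`re.search` tries every starting position until one works.
Here the pattern never matches, so the call returns None.

None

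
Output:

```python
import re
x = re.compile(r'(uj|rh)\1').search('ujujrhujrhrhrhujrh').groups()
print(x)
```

('uj',)

The backreference `\1` re-matches whatever the first group consumed, character for character.
`search` walks the string left to right and returns the first match it finds.
The match spans [0:4] → 'ujuj'.
Captured: group 1 = 'uj'.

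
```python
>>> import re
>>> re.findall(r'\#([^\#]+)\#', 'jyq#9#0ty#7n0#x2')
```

['9', '7n0']

Walking the string: at [3:6] match '#9#', group 1 = '9'; at [9:14] match '#7n0#', group 1 = '7n0'.
Because there's exactly one group, `findall` drops the full match and keeps group 1 from each hit.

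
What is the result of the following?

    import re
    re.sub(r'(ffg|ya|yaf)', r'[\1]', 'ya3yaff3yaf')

'[ya]3[ya]ff3[ya]f'

Alternation isn't longest-match — the leftmost alternative that fits at this position is chosen.
`\1` in the replacement pulls in group 1's text for each match.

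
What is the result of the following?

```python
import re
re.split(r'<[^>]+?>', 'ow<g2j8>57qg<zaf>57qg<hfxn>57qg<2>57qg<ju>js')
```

Matches to split on: at [2:8] → '<g2j8>'; at [12:17] → '<zaf>'; at [21:27] → '<hfxn>'; at [31:34] → '<2>'; at [38:42] → '<ju>'.
Splitting on the pattern gives 6 pieces.

['ow', '57qg', '57qg', '57qg', '57qg', 'js']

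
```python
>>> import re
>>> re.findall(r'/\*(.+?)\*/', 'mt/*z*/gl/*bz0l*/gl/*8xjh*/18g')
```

['z', 'bz0l', '8xjh']

With the lazy modifier that quantifier settles for the fewest repetitions that let the rest of the pattern succeed (the atoms after it are unaffected and can still be greedy).
One capturing group, so `findall` returns just the captured substring from each match — 3 in all.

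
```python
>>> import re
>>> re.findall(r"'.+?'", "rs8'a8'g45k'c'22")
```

["'a8'", "'c'"]

Since nothing is captured, `findall` lists the 2 matched substrings directly.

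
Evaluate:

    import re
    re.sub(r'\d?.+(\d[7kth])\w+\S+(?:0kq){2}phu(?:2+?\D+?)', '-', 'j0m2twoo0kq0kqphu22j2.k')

The pattern matches optionally a digit, then one or more of any character; then a digit, then one of [7kth] (captured); then one or more of a word character, then one or more of a non-whitespace character; then the literal '0kq' repeated 2 times, then the literal 'phu'; then one or more of a literal '2' (lazy), then one or more of a non-digit (lazy) (non-capturing group).
Each match is replaced by '-'.

'-2.k'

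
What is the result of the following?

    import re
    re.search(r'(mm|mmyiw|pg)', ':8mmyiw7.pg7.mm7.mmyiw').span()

Alternation tries branches left to right and keeps the first one that lets the overall match succeed at that position.
Unlike `match`, `search` isn't anchored — it looks for the pattern anywhere in the string.
The match spans [2:4] → 'mm'.
Captured: group 1 = 'mm'.

(2, 4)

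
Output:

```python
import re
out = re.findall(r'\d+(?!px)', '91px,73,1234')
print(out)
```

The negative lookaround is zero-width — it rules out positions where the adjacent text would match, without consuming anything.
No capturing groups, so `findall` returns the 3 full match strings.

['9', '73', '1234']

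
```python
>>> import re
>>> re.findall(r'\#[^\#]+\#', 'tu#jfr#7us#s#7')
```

With no groups in the pattern, `findall` gives back each whole match — 2 here.

['#jfr#', '#s#']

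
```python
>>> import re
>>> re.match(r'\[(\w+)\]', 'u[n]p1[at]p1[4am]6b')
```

None

`re.match` won't scan ahead — the pattern has to work from the very first character.
Here position 0 doesn't satisfy it, so the call returns None.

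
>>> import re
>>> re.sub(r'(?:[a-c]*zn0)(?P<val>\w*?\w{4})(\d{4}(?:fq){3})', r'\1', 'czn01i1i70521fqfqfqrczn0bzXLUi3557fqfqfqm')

'1i1i7rbzXLUim'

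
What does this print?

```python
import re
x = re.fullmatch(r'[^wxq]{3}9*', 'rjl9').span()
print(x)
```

(0, 4)

Pattern: exactly 3 of any character except [wxq]; then zero or more of a literal '9'.
For `fullmatch`, every character of the input must be accounted for by the pattern.
The match spans [0:4] → 'rjl9'.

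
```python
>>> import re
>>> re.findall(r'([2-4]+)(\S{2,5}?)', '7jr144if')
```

This matches one or more of a character in [2-4] (captured); then 2 to 5 of a non-whitespace character (lazy) (captured).
With 2 capturing groups, `findall` returns a 2-tuple per match.

[('44', 'if')]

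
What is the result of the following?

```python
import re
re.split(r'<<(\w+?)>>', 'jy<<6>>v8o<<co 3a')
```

['jy', '6', 'v8o<<co 3a']

Matches to split on: at [2:7] → '<<6>>'.
With a capturing group present, the delimiter's captured portion is kept in the result list.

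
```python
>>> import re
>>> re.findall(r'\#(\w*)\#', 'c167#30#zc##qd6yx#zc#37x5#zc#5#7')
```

Scanning left to right: at [4:8] match '#30#', group 1 = '30'; at [10:12] match '##', group 1 = ''; at [17:21] match '#zc#', group 1 = 'zc'; at [25:29] match '#zc#', group 1 = 'zc'.
One capturing group, so `findall` returns just the captured substring from each match — 4 in all.

['30', '', 'zc', 'zc']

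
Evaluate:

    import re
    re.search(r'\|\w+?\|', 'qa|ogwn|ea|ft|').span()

(2, 8)

The match spans [2:8] → '|ogwn|'.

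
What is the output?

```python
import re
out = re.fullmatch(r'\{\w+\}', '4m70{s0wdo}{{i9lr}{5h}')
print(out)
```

None

`fullmatch` succeeds only if the pattern covers the string from start to end.
Here there's no way to consume every character, so the call returns None.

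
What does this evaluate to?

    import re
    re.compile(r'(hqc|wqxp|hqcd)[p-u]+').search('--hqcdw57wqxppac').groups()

The match spans [9:14] → 'wqxpp'.
Captured: group 1 = 'wqxp'.

('wqxp',)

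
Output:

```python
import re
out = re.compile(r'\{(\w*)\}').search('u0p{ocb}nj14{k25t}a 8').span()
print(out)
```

`re.search` tries every starting position until one works.
The match spans [3:8] → '{ocb}'.
Captured: group 1 = 'ocb'.

(3, 8)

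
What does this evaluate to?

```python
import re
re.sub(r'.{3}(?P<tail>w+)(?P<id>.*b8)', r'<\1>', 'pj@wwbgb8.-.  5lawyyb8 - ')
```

'<ww> - '

Pattern: exactly 3 of any character; then one or more of a literal 'w' (captured as 'tail'); then zero or more of any character, then the literal 'b8' (captured as 'id').
Matches: at [0:22] → 'pj@wwbgb8.-.  5lawyyb8'.
Each match is replaced using the text its own group 1 captured.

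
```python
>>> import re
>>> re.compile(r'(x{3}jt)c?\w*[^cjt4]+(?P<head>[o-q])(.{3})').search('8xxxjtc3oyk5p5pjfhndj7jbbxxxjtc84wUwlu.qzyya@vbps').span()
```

The pattern matches exactly 3 of a literal 'x', then the literal 'jt' (captured); then optionally a literal 'c', then zero or more of a word character, then one or more of any character except [cjt4]; then a character in [o-q] (captured as 'head'); then exactly 3 of any character (captured).
The match spans [1:43] → 'xxxjtc3oyk5p5pjfhndj7jbbxxxjtc84wUwlu.qzyy'.

(1, 43)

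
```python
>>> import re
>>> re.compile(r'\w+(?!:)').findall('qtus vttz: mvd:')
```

['qtus', 'vtt', 'mv']

`(?!…)`/`(?<!…)` only lets a position through if the neighbouring text does NOT match; no characters are consumed.
Walking the string: at [0:4] → 'qtus'; at [5:8] → 'vtt'; at [11:13] → 'mv'.
No capturing groups, so `findall` returns the 3 full match strings.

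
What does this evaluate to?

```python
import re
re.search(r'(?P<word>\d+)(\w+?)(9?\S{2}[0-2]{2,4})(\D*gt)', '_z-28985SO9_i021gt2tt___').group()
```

'28985SO9_i021gt'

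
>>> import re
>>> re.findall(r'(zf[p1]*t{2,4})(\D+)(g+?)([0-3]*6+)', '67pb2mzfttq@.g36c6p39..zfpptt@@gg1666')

The pattern matches the literal 'zf', then zero or more of one of [p1], then 2 to 4 of a literal 't' (captured); then one or more of a non-digit (captured); then one or more of a literal 'g' (lazy) (captured); then zero or more of a character in [0-3], then one or more of the literal '6' (captured).
Matches: at [6:16] match 'zfttq@.g36', groups = ('zftt', 'q@.', 'g', '36'); at [23:37] match 'zfpptt@@gg1666', groups = ('zfpptt', '@@g', 'g', '1666').
`findall` packs the 4 group values into a tuple for every match.

[('zftt', 'q@.', 'g', '36'), ('zfpptt', '@@g', 'g', '1666')]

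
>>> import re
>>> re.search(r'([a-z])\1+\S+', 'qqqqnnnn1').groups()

('q',)

The match spans [0:9] → 'qqqqnnnn1'.
Captured: group 1 = 'q'.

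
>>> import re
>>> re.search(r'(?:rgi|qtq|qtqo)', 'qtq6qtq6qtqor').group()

'qtq'

The match spans [0:3] → 'qtq'.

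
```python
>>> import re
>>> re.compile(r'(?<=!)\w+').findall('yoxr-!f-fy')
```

['f']

The positive lookaround only admits positions where the adjacent text matches; those characters stay outside the span.
Walking the string: at [6:7] → 'f'.
`findall` yields the raw match text (1 of them) because the pattern has no groups.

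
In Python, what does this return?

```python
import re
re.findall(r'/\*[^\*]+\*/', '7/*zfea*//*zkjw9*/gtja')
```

Matches: at [1:9] → '/*zfea*/'; at [9:18] → '/*zkjw9*/'.
No capturing groups, so `findall` returns the 2 full match strings.

['/*zfea*/', '/*zkjw9*/']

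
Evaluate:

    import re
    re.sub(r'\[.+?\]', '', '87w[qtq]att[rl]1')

'87watt1'

Because the quantifier is non-greedy, it stops expanding at the earliest point where the rest of the pattern can succeed.
Matches: at [3:8] → '[qtq]'; at [11:15] → '[rl]'.
`sub` substitutes '' at each match site.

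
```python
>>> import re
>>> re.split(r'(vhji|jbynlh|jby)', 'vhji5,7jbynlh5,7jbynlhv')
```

['', 'vhji', '5,7', 'jbynlh', '5,7', 'jbynlh', 'v']

Branches in `(...|...)` are attempted left-to-right; the first branch that allows the whole pattern to succeed is taken.
Matches to split on: at [0:4] → 'vhji'; at [7:13] → 'jbynlh'; at [16:22] → 'jbynlh'.
`re.split` interleaves the captured-group text with the surrounding fragments.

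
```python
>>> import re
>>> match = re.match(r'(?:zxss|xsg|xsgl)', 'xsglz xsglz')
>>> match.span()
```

(0, 3)

Branches in `(...|...)` are attempted left-to-right; the first branch that allows the whole pattern to succeed is taken.
`match` is anchored at position 0; if the pattern doesn't fit there, it returns None.
The match spans [0:3] → 'xsg'.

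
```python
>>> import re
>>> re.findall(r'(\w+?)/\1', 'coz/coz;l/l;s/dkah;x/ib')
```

A backreference is literal: `\1` must see the identical characters the first group matched.
Matches: at [0:7] match 'coz/coz', group 1 = 'coz'; at [8:11] match 'l/l', group 1 = 'l'.
With a single group, `findall` returns only what that group captured — 2 items.

['coz', 'l']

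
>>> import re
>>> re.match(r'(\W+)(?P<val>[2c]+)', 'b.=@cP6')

None

`match` is anchored at position 0; if the pattern doesn't fit there, it returns None.
Here the string doesn't start with a match, so the call returns None.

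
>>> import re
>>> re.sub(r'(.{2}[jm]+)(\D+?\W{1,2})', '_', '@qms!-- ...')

Because the quantifier is non-greedy, it stops expanding at the earliest point where the rest of the pattern can succeed.
Each match is replaced by '_'.

'_- ...'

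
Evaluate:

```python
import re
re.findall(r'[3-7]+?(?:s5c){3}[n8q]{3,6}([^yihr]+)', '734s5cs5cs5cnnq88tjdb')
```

The pattern matches one or more of a character in [3-7] (lazy), then the literal 's5c' repeated 3 times, then 3 to 6 of one of [n8q]; then one or more of any character except [yihr] (captured).
`findall` collects group 1 from the one match (1 total).

['tjdb']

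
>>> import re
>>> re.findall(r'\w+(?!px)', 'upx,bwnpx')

['upx', 'bwnpx']

The negative lookahead/lookbehind blocks any match where the forbidden context is present.
Walking the string: at [0:3] → 'upx'; at [4:9] → 'bwnpx'.
With no groups in the pattern, `findall` gives back each whole match — 2 here.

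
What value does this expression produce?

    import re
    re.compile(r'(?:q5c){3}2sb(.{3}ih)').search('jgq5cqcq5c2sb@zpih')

Here the pattern never matches, so the call returns None.

None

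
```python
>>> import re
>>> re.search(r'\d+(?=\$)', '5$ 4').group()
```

'5'

The `(?=…)`/`(?<=…)` assertion just peeks at neighbouring text; it doesn't advance the match position.
Unlike `match`, `search` isn't anchored — it looks for the pattern anywhere in the string.
The match spans [0:1] → '5'.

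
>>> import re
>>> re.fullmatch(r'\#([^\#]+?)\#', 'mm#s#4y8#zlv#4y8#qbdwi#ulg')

None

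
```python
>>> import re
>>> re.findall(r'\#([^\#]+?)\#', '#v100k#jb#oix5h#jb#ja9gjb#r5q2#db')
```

['v100k', 'oix5h', 'ja9gjb']

Scanning left to right: at [0:7] match '#v100k#', group 1 = 'v100k'; at [9:16] match '#oix5h#', group 1 = 'oix5h'; at [18:26] match '#ja9gjb#', group 1 = 'ja9gjb'.
With a single group, `findall` returns only what that group captured — 3 items.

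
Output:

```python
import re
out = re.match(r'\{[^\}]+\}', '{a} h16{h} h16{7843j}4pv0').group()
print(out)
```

{a}

`re.match` only tries the pattern at the start of the string.
The match spans [0:3] → '{a}'.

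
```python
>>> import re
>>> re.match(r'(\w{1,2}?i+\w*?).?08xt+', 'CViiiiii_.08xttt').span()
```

(0, 16)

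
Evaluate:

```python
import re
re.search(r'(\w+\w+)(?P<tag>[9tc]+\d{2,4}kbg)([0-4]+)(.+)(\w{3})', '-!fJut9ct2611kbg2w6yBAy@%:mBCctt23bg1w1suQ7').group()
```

'fJut9ct2611kbg2w6yBAy@%:mBCctt23bg1w1suQ7'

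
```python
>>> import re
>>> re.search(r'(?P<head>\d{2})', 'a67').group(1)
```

The match spans [1:3] → '67'.
Captured: group 1 = '67'.

'67'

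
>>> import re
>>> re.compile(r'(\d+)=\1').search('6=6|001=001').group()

'6=6'

The backreference `\1` re-matches whatever the first group consumed, character for character.
The match spans [0:3] → '6=6'.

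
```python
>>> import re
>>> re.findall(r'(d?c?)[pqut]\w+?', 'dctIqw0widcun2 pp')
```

['dc', '', 'dc', '']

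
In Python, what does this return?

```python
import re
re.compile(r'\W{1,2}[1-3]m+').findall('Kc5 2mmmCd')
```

This matches 1 to 2 of a non-word character, then a character in [1-3]; then one or more of a literal 'm'.
Walking the string: at [3:8] → ' 2mmm'.
`findall` yields the raw match text (1 of them) because the pattern has no groups.

[' 2mmm']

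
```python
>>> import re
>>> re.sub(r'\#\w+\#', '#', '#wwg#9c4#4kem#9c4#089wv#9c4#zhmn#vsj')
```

'#9c4#9c4#9c4#vsj'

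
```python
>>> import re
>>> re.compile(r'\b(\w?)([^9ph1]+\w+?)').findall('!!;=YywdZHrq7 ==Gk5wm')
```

[('Y', 'ywdZHrq7 ==Gk5wm')]

Pattern: a word boundary (`\b`, zero-width); then optionally a word character (captured); then one or more of any character except [9ph1], then one or more of a word character (lazy) (captured).
Walking the string: at [4:21] match 'YywdZHrq7 ==Gk5wm', groups = ('Y', 'ywdZHrq7 ==Gk5wm').
`findall` packs the 2 group values into a tuple for every match.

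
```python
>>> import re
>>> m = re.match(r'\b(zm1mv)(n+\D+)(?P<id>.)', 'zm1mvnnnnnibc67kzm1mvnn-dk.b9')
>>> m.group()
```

`re.match` won't scan ahead — the pattern has to work from the very first character.
The match spans [0:14] → 'zm1mvnnnnnibc6'.

'zm1mvnnnnnibc6'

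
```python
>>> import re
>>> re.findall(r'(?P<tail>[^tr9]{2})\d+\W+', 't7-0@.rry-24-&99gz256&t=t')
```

['7-', 'y-', 'gz']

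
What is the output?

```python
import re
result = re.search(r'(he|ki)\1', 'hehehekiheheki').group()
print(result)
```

hehe

The backreference `\1` re-matches whatever the first group consumed, character for character.
`re.search` scans for the first position where the pattern succeeds.
The match spans [0:4] → 'hehe'.
Captured: group 1 = 'he'.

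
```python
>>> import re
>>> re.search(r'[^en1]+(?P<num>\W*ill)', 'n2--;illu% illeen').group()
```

'2--;illu% ill'

Pattern: one or more of any character except [en1]; then zero or more of a non-word character, then the literal 'ill' (captured as 'num').
`re.search` scans for the first position where the pattern succeeds.
The match spans [1:14] → '2--;illu% ill'.
Captured: group 1 = 'ill'.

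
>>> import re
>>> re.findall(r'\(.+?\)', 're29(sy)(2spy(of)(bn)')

['(sy)', '(2spy(of)', '(bn)']

With the lazy modifier that quantifier settles for the fewest repetitions that let the rest of the pattern succeed (the atoms after it are unaffected and can still be greedy).
Matches: at [4:8] → '(sy)'; at [8:17] → '(2spy(of)'; at [17:21] → '(bn)'.
`findall` yields the raw match text (3 of them) because the pattern has no groups.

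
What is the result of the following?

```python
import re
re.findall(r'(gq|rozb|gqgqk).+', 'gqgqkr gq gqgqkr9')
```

['gq']

`|` is ordered: at each position the engine commits to the first alternative that works.
`findall` collects group 1 from the one match (1 total).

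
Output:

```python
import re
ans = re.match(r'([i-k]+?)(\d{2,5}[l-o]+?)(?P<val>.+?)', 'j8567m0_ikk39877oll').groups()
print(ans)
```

('j', '8567m', '0')

The match spans [0:7] → 'j8567m0'.
Captured: group 1 = 'j', group 2 = '8567m', group 3 = '0'.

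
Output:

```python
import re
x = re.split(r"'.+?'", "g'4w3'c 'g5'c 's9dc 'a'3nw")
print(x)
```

Matches to split on: at [1:6] → "'4w3'"; at [8:12] → "'g5'"; at [14:21] → "'s9dc '".
The string is cut at each match, leaving 4 pieces.

['g', 'c ', 'c ', "a'3nw"]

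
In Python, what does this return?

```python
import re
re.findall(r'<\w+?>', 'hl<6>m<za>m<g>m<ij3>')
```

['<6>', '<za>', '<g>', '<ij3>']

No capturing groups, so `findall` returns the 4 full match strings.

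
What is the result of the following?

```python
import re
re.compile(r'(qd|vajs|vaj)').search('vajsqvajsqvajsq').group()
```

'vajs'

`|` is ordered: at each position the engine commits to the first alternative that works.
The match spans [0:4] → 'vajs'.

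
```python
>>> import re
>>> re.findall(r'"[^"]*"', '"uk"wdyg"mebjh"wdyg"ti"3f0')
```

['"uk"', '"mebjh"', '"ti"']

`findall` yields the raw match text (3 of them) because the pattern has no groups.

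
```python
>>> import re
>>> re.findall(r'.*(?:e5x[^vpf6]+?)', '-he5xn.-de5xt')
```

['-he5xn.-de5xt']

This matches zero or more of any character; then the literal 'e5x', then one or more of any character except [vpf6] (lazy) (non-capturing group).
With no groups in the pattern, `findall` gives back each whole match — 1 here.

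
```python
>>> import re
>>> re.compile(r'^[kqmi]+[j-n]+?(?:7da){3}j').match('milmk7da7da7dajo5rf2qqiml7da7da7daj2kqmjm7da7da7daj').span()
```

(0, 15)

This matches anchored at the start of the string; then one or more of one of [kqmi]; then one or more of a character in [j-n] (lazy); then the literal '7da' repeated 3 times, then a literal 'j'.
`re.match` only tries the pattern at the start of the string.
The match spans [0:15] → 'milmk7da7da7daj'.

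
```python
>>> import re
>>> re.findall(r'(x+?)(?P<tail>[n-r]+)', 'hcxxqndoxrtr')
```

[('xx', 'qn'), ('x', 'r')]

Pattern: one or more of a literal 'x' (lazy) (captured); then one or more of a character in [n-r] (captured as 'tail').
Scanning left to right: at [2:6] match 'xxqn', groups = ('xx', 'qn'); at [8:10] match 'xr', groups = ('x', 'r').
2 groups means each result is a tuple of 2 captured strings — 2 here.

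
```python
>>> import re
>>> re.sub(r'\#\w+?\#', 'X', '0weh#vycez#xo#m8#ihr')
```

Matches: at [4:11] → '#vycez#'; at [13:17] → '#m8#'.
Each match is replaced by 'X'.

'0wehXxoXihr'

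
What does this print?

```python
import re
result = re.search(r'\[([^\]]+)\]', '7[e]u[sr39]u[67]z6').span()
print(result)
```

(1, 4)

`re.search` scans for the first position where the pattern succeeds.
The match spans [1:4] → '[e]'.
Captured: group 1 = 'e'.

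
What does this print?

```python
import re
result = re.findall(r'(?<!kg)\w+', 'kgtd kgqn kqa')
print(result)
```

['kgtd', 'kgqn', 'kqa']

`(?!…)`/`(?<!…)` only lets a position through if the neighbouring text does NOT match; no characters are consumed.
Walking the string: at [0:4] → 'kgtd'; at [5:9] → 'kgqn'; at [10:13] → 'kqa'.
Since nothing is captured, `findall` lists the 3 matched substrings directly.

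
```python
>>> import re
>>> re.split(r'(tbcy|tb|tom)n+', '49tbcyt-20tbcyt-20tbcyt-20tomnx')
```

The group in the pattern means `split` returns the separators' captures alongside the pieces.

['49tbcyt-20tbcyt-20tbcyt-20', 'tom', 'x']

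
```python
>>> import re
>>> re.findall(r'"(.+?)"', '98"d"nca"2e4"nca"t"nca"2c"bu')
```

Because there's exactly one group, `findall` drops the full match and keeps group 1 from each hit.

['d', '2e4', 't', '2c']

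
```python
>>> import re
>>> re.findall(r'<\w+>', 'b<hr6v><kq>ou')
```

['<hr6v>', '<kq>']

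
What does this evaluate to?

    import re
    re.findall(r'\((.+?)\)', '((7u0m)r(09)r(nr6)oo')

Scanning left to right: at [0:7] match '((7u0m)', group 1 = '(7u0m'; at [8:12] match '(09)', group 1 = '09'; at [13:18] match '(nr6)', group 1 = 'nr6'.
`findall` collects group 1 from each match (3 total).

['(7u0m', '09', 'nr6']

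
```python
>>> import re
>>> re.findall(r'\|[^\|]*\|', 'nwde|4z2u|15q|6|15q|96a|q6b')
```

['|4z2u|', '|6|', '|96a|']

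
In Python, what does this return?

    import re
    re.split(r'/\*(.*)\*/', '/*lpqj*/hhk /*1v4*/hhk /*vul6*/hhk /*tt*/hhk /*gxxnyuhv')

Matches to split on: at [0:41] → '/*lpqj*/hhk /*1v4*/hhk /*vul6*/hhk /*tt*/'.
`re.split` interleaves the captured-group text with the surrounding fragments.

['', 'lpqj*/hhk /*1v4*/hhk /*vul6*/hhk /*tt', 'hhk /*gxxnyuhv']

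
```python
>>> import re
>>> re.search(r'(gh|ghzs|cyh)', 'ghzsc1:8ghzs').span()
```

Alternation isn't longest-match — the leftmost alternative that fits at this position is chosen.
`re.search` scans for the first position where the pattern succeeds.
The match spans [0:2] → 'gh'.
Captured: group 1 = 'gh'.

(0, 2)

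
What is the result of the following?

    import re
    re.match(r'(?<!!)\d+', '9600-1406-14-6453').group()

Because the assertion is negative and zero-width, positions next to the forbidden text are skipped.
`re.match` only tries the pattern at the start of the string.
The match spans [0:4] → '9600'.

'9600'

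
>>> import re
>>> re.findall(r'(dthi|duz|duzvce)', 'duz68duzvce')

Alternation tries branches left to right and keeps the first one that lets the overall match succeed at that position.
Matches: at [0:3] match 'duz', group 1 = 'duz'; at [5:8] match 'duz', group 1 = 'duz'.
Because there's exactly one group, `findall` drops the full match and keeps group 1 from each hit.

['duz', 'duz']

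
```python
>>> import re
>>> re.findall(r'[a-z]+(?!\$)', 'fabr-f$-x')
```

The negative lookaround is zero-width — it rules out positions where the adjacent text would match, without consuming anything.
No capturing groups, so `findall` returns the 2 full match strings.

['fabr', 'x']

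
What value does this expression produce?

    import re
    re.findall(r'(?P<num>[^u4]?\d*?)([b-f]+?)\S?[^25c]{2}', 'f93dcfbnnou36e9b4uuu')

[('f93', 'd'), ('36', 'e')]

This matches optionally any character except [u4], then zero or more of a digit (lazy) (captured as 'num'); then one or more of a character in [b-f] (lazy) (captured); then optionally a non-whitespace character, then exactly 2 of any character except [25c].
Because the quantifier is non-greedy, it stops expanding at the earliest point where the rest of the pattern can succeed.
Matches: at [0:7] match 'f93dcfb', groups = ('f93', 'd'); at [11:17] match '36e9b4', groups = ('36', 'e').
2 groups means each result is a tuple of 2 captured strings — 2 here.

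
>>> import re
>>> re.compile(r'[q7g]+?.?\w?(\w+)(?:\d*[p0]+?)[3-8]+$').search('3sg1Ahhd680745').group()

'g1Ahhd680745'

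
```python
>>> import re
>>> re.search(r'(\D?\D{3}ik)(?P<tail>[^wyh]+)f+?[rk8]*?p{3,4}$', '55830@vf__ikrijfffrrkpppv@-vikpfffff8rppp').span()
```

(6, 41)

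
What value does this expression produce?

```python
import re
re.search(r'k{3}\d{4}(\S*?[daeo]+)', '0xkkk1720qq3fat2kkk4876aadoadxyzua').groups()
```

The match spans [2:14] → 'kkk1720qq3fa'.
Captured: group 1 = 'qq3fa'.

('qq3fa',)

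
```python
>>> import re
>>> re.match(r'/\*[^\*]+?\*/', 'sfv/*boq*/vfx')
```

`re.match` won't scan ahead — the pattern has to work from the very first character.
Here the string doesn't start with a match, so the call returns None.

None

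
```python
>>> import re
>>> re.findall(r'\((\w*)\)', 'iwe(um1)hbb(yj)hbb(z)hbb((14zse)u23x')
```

['um1', 'yj', 'z', '14zse']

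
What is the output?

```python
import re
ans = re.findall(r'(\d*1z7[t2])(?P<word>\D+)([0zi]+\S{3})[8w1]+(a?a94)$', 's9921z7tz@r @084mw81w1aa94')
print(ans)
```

[('9921z7t', 'z@r @', '084m', 'aa94')]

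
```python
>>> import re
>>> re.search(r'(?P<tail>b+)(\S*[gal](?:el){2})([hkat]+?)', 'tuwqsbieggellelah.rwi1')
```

None

Pattern: one or more of a literal 'b' (captured as 'tail'); then zero or more of a non-whitespace character, then one of [gal], then the literal 'el' repeated 2 times (captured); then one or more of one of [hkat] (lazy) (captured).
`search` walks the string left to right and returns the first match it finds.
Here nothing in the string fits, so the call returns None.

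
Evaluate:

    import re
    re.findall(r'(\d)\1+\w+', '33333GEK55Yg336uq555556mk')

['3']

A backreference is literal: `\1` must see the identical characters the first group matched.
Matches: at [0:25] match '33333GEK55Yg336uq555556mk', group 1 = '3'.
Because there's exactly one group, `findall` drops the full match and keeps group 1 from the one hit.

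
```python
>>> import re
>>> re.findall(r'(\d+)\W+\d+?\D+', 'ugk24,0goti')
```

One capturing group, so `findall` returns just the captured substring from the one match — 1 in all.

['24']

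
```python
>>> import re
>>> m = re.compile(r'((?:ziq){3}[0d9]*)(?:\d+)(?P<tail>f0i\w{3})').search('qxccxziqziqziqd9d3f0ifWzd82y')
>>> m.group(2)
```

The match spans [5:24] → 'ziqziqziqd9d3f0ifWz'.
Captured: group 1 = 'ziqziqziqd9d', group 2 = 'f0ifWz'.

'f0ifWz'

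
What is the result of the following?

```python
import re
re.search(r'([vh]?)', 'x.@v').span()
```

This matches optionally one of [vh] (captured).
The match spans [0:0] → ''.

(0, 0)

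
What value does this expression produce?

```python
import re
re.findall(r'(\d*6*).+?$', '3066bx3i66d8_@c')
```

['3066']

Pattern: zero or more of a digit, then zero or more of a literal '6' (captured); then one or more of any character (lazy); then anchored at the end.
Walking the string: at [0:15] match '3066bx3i66d8_@c', group 1 = '3066'.
One capturing group, so `findall` returns just the captured substring from the one match — 1 in all.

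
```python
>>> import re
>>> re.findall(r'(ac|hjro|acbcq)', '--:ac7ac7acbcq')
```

['ac', 'ac', 'ac']

Alternation isn't longest-match — the leftmost alternative that fits at this position is chosen.
Scanning left to right: at [3:5] match 'ac', group 1 = 'ac'; at [6:8] match 'ac', group 1 = 'ac'; at [9:11] match 'ac', group 1 = 'ac'.
One capturing group, so `findall` returns just the captured substring from each match — 3 in all.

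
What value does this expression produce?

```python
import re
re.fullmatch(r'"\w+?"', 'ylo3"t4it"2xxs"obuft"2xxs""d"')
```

`re.fullmatch` requires the pattern to consume the entire string.
Here the string isn't matched end-to-end, so the call returns None.

None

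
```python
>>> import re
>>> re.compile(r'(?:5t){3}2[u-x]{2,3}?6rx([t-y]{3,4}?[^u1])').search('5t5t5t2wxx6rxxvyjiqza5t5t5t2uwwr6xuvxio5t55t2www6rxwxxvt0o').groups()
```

This matches the literal '5t' repeated 3 times, then the literal '2'; then 2 to 3 of a character in [u-x] (lazy), then the literal '6r', then the literal 'x'; then 3 to 4 of a character in [t-y] (lazy), then any character except [u1] (captured).
`re.search` tries every starting position until one works.
The match spans [0:17] → '5t5t5t2wxx6rxxvyj'.
Captured: group 1 = 'xvyj'.

('xvyj',)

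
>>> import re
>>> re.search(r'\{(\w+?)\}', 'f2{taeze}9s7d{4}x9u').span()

(2, 9)

Unlike `match`, `search` isn't anchored — it looks for the pattern anywhere in the string.
The match spans [2:9] → '{taeze}'.
Captured: group 1 = 'taeze'.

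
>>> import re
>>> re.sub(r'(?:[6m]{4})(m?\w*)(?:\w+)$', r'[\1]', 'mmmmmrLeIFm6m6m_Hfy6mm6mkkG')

Pattern: exactly 4 of one of [6m] (non-capturing group); then optionally the literal 'm', then zero or more of a word character (captured); then one or more of a word character (non-capturing group); then anchored at the end.
Matches: at [0:27] → 'mmmmmrLeIFm6m6m_Hfy6mm6mkkG'.
Each match is replaced using the text its own group 1 captured.

'[mrLeIFm6m6m_Hfy6mm6mkk]'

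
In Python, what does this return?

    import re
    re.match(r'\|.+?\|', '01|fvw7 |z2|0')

`re.match` won't scan ahead — the pattern has to work from the very first character.
Here the string doesn't start with a match, so the call returns None.

None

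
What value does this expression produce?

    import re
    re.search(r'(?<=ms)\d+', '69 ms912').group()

'912'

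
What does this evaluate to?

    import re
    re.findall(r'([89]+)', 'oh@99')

This matches one or more of one of [89] (captured).
Matches: at [3:5] match '99', group 1 = '99'.
`findall` collects group 1 from the one match (1 total).

['99']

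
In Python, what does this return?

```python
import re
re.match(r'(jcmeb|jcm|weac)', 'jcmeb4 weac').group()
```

The regex engine tests alternatives in the order written; an earlier branch that matches wins even if a later one would match more.
`re.match` won't scan ahead — the pattern has to work from the very first character.
The match spans [0:5] → 'jcmeb'.
Captured: group 1 = 'jcmeb'.

'jcmeb'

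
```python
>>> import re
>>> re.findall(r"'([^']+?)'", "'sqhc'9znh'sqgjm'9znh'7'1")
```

Matches: at [0:6] match "'sqhc'", group 1 = 'sqhc'; at [10:17] match "'sqgjm'", group 1 = 'sqgjm'; at [21:24] match "'7'", group 1 = '7'.
With a single group, `findall` returns only what that group captured — 3 items.

['sqhc', 'sqgjm', '7']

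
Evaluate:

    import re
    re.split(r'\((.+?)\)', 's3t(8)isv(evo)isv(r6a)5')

Lazy quantifiers expand one character at a time until the remainder of the pattern can match.
Matches to split on: at [3:6] → '(8)'; at [9:14] → '(evo)'; at [17:22] → '(r6a)'.
The group in the pattern means `split` returns the separators' captures alongside the pieces.

['s3t', '8', 'isv', 'evo', 'isv', 'r6a', '5']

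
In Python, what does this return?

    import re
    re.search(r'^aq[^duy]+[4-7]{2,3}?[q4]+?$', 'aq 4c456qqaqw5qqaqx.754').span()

The match spans [0:23] → 'aq 4c456qqaqw5qqaqx.754'.

(0, 23)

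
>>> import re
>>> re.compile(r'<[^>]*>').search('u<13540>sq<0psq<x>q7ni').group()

'<13540>'

`re.search` scans for the first position where the pattern succeeds.
The match spans [1:8] → '<13540>'.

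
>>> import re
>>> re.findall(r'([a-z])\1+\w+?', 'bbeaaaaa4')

['b', 'a']

`\1` has to match the exact text group 1 already captured.
Walking the string: at [0:3] match 'bbe', group 1 = 'b'; at [3:9] match 'aaaaa4', group 1 = 'a'.
`findall` collects group 1 from each match (2 total).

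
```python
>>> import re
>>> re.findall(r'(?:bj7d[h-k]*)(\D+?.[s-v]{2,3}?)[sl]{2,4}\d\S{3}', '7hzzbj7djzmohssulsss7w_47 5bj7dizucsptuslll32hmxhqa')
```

['zmohssu', 'zucsptu']

Pattern: the literal 'bj7', then the literal 'd', then zero or more of a character in [h-k] (non-capturing group); then one or more of a non-digit (lazy), then any character, then 2 to 3 of a character in [s-v] (lazy) (captured); then 2 to 4 of one of [sl], then a digit, then exactly 3 of a non-whitespace character.
Because the quantifier is non-greedy, it stops expanding at the earliest point where the rest of the pattern can succeed.
Matches: at [4:24] match 'bj7djzmohssulsss7w_4', group 1 = 'zmohssu'; at [27:47] match 'bj7dizucsptuslll32hm', group 1 = 'zucsptu'.
`findall` collects group 1 from each match (2 total).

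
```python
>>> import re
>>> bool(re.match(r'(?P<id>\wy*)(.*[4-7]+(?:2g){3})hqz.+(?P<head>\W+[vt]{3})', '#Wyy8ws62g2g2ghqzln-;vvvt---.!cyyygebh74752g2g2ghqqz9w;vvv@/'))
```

The pattern matches a word character, then zero or more of a literal 'y' (captured as 'id'); then zero or more of any character, then one or more of a character in [4-7], then the literal '2g' repeated 3 times (captured); then the literal 'hqz', then one or more of any character; then one or more of a non-word character, then exactly 3 of one of [vt] (captured as 'head').
`re.match` only tries the pattern at the start of the string.
Here position 0 doesn't satisfy it, so the call returns None, and `bool(None)` is False.

False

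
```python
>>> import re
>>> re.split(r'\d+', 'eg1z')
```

Pattern: one or more of a digit.
Splitting on the pattern gives 2 pieces.

['eg', 'z']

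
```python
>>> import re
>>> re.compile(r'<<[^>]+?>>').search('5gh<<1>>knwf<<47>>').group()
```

`re.search` scans for the first position where the pattern succeeds.
The match spans [3:8] → '<<1>>'.

'<<1>>'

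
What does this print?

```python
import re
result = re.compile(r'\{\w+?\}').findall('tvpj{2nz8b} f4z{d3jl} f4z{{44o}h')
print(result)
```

['{2nz8b}', '{d3jl}', '{44o}']

Matches: at [4:11] → '{2nz8b}'; at [15:21] → '{d3jl}'; at [26:31] → '{44o}'.
With no groups in the pattern, `findall` gives back each whole match — 3 here.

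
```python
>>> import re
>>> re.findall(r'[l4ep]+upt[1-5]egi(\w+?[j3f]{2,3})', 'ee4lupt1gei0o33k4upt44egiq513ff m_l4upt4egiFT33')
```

This matches one or more of one of [l4ep]; then the literal 'upt', then a character in [1-5], then the literal 'egi'; then one or more of a word character (lazy), then 2 to 3 of one of [j3f] (captured).
Because there's exactly one group, `findall` drops the full match and keeps group 1 from the one hit.

['FT33']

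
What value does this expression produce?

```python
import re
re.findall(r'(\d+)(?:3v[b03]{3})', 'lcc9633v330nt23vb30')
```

Pattern: one or more of a digit (captured); then the literal '3v', then exactly 3 of one of [b03] (non-capturing group).
Walking the string: at [3:11] match '9633v330', group 1 = '963'; at [13:19] match '23vb30', group 1 = '2'.
`findall` collects group 1 from each match (2 total).

['963', '2']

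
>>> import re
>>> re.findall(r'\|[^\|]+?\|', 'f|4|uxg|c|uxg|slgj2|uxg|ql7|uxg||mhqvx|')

['|4|', '|c|', '|slgj2|', '|ql7|', '|mhqvx|']

Scanning left to right: at [1:4] → '|4|'; at [7:10] → '|c|'; at [13:20] → '|slgj2|'; at [23:28] → '|ql7|'; at [32:39] → '|mhqvx|'.
No capturing groups, so `findall` returns the 5 full match strings.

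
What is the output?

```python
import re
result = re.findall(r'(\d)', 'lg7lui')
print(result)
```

['7']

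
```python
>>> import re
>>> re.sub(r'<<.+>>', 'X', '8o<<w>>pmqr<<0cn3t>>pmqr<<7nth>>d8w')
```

'8oXd8w'

Every occurrence is swapped for 'X'.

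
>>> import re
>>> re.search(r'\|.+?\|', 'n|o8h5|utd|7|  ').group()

'|o8h5|'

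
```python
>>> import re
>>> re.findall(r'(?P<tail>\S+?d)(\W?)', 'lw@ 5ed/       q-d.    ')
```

[('5ed', '/'), ('q-d', '.')]

This matches one or more of a non-whitespace character (lazy), then the literal 'd' (captured as 'tail'); then optionally a non-word character (captured).
`findall` packs the 2 group values into a tuple for every match.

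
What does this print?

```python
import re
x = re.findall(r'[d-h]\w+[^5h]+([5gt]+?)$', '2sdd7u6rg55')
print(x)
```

['55']

Pattern: a character in [d-h], then one or more of a word character; then one or more of any character except [5h]; then one or more of one of [5gt] (lazy) (captured); then anchored at the end.
Scanning left to right: at [2:11] match 'dd7u6rg55', group 1 = '55'.
`findall` collects group 1 from the one match (1 total).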